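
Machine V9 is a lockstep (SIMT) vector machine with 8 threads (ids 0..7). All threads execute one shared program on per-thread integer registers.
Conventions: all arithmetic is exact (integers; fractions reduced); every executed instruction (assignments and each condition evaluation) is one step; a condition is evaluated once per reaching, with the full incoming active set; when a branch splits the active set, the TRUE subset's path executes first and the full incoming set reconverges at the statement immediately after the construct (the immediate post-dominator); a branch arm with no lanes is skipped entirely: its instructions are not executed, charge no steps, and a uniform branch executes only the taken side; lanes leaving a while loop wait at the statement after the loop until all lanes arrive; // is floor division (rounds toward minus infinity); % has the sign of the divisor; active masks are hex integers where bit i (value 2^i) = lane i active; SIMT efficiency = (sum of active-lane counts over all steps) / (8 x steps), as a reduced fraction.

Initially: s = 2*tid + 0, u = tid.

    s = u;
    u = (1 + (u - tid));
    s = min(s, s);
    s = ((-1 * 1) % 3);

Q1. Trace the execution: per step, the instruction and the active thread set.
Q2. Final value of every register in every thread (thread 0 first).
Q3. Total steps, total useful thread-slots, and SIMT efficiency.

step 0: s <- u                       0xff
step 1: u <- (1 + (u - tid))         0xff
step 2: s <- min(s, s)               0xff
step 3: s <- ((-1 * 1) % 3)          0xff

Answer: 4 steps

s: 2,2,2,2,2,2,2,2
u: 1,1,1,1,1,1,1,1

steps = 4; useful = 32; efficiency = 32/32 = 1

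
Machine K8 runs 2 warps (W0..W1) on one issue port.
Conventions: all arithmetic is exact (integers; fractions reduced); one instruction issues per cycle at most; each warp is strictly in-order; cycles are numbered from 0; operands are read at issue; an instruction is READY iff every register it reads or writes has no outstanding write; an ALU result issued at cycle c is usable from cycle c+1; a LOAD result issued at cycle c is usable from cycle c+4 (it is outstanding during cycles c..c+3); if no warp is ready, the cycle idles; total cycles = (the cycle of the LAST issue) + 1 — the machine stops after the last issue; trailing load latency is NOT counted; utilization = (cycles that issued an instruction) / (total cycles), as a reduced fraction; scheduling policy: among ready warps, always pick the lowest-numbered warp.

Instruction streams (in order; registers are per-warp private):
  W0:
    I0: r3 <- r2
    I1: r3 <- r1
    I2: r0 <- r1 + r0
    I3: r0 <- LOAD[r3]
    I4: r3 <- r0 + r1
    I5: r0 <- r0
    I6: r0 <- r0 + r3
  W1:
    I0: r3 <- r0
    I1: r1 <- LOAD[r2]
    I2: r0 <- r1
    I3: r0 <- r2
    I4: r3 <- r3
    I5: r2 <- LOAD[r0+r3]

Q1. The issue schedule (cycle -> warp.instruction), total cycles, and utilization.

cycle 0: W0.I0
cycle 1: W0.I1
cycle 2: W0.I2
cycle 3: W0.I3
cycle 4: W1.I0
cycle 5: W1.I1
cycle 6: idle
cycle 7: W0.I4
cycle 8: W0.I5
cycle 9: W0.I6
cycle 10: W1.I2
cycle 11: W1.I3
cycle 12: W1.I4
cycle 13: W1.I5

Answer: 14 cycles, utilization 13/14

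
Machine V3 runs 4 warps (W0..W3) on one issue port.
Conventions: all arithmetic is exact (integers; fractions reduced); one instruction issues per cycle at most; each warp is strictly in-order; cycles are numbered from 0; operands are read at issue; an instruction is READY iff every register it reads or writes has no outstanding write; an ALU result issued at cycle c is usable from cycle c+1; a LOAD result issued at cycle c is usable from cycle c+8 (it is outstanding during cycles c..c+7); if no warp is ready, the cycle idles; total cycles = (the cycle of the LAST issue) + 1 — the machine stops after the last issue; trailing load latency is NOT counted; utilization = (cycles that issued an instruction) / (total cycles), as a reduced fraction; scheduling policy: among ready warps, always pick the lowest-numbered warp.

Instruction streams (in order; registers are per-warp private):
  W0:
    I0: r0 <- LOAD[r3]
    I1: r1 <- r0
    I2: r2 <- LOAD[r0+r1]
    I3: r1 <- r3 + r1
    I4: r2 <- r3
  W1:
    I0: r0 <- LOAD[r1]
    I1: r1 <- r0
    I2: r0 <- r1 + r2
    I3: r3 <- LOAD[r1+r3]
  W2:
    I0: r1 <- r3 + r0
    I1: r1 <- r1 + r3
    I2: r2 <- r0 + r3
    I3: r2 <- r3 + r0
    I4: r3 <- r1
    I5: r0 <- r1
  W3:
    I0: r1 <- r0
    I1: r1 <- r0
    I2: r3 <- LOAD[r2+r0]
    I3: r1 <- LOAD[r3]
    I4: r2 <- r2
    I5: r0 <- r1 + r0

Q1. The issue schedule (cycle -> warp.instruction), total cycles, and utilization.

cycle 0: W0.I0
cycle 1: W1.I0
cycle 2: W2.I0
cycle 3: W2.I1
cycle 4: W2.I2
cycle 5: W2.I3
cycle 6: W2.I4
cycle 7: W2.I5
cycle 8: W0.I1
cycle 9: W0.I2
cycle 10: W0.I3
cycle 11: W1.I1
cycle 12: W1.I2
cycle 13: W1.I3
cycle 14: W3.I0
cycle 15: W3.I1
cycle 16: W3.I2
cycle 17: W0.I4
cycle 18: idle
cycle 19: idle
cycle 20: idle
cycle 21: idle
cycle 22: idle
cycle 23: idle
cycle 24: W3.I3
cycle 25: W3.I4
cycle 26: idle
cycle 27: idle
cycle 28: idle
cycle 29: idle
cycle 30: idle
cycle 31: idle
cycle 32: W3.I5

Answer: 33 cycles, utilization 7/11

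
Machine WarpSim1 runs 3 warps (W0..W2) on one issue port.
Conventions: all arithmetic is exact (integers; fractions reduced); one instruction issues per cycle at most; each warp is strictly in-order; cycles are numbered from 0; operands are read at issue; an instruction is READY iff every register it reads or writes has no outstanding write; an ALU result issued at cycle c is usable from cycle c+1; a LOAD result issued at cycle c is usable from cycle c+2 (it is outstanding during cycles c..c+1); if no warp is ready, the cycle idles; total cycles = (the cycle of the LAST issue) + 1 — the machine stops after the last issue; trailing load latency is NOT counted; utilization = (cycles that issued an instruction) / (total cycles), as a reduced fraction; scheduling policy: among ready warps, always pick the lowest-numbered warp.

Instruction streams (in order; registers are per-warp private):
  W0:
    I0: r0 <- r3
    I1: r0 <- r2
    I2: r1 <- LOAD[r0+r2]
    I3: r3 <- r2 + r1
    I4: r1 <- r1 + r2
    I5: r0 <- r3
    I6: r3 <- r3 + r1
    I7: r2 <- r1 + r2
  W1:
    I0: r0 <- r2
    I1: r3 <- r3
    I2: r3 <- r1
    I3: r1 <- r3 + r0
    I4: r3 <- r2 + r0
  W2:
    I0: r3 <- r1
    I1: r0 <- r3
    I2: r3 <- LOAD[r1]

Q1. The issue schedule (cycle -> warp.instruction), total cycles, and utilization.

cycle 0: W0.I0
cycle 1: W0.I1
cycle 2: W0.I2
cycle 3: W1.I0
cycle 4: W0.I3
cycle 5: W0.I4
cycle 6: W0.I5
cycle 7: W0.I6
cycle 8: W0.I7
cycle 9: W1.I1
cycle 10: W1.I2
cycle 11: W1.I3
cycle 12: W1.I4
cycle 13: W2.I0
cycle 14: W2.I1
cycle 15: W2.I2

Answer: 16 cycles, utilization 1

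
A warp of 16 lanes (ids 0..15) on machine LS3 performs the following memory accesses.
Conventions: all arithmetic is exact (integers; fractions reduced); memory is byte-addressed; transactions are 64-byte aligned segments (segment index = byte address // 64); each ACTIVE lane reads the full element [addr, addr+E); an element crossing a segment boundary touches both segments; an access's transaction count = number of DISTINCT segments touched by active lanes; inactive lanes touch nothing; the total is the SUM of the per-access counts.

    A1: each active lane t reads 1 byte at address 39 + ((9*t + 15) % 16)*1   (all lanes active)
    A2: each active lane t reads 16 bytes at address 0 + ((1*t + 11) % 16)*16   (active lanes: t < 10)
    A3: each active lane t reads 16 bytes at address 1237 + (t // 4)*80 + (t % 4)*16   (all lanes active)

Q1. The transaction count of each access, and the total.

A1: 1 transaction
A2: 4 transactions
A3: 6 transactions

Answer: 1,4,6; total 11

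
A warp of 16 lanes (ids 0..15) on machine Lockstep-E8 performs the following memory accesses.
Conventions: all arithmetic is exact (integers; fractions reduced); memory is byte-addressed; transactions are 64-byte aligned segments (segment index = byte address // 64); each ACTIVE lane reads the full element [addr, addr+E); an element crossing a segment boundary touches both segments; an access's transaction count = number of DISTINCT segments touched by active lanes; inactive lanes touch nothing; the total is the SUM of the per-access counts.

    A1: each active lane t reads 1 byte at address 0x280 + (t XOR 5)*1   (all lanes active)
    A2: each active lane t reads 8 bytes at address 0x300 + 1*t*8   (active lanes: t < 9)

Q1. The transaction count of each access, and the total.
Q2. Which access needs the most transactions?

A1: 1 transaction
A2: 2 transactions

Answer: 1,2; total 3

Answer: A2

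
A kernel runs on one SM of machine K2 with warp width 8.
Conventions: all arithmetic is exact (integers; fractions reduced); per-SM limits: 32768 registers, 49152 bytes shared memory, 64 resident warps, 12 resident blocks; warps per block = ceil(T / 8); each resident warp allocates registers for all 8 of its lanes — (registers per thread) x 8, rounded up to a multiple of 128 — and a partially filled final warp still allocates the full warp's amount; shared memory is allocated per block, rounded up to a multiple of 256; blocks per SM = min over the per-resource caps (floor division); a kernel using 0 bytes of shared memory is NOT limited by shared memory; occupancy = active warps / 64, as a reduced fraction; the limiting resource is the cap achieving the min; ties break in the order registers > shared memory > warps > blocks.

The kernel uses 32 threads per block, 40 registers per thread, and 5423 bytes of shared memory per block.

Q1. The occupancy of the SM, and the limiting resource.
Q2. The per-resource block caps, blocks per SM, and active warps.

Answer: occupancy 1/2, limited by shared memory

registers: 21 blocks
shared memory: 8 blocks
warps: 16 blocks
blocks: 12 blocks

Answer: 8 blocks, 32 active warps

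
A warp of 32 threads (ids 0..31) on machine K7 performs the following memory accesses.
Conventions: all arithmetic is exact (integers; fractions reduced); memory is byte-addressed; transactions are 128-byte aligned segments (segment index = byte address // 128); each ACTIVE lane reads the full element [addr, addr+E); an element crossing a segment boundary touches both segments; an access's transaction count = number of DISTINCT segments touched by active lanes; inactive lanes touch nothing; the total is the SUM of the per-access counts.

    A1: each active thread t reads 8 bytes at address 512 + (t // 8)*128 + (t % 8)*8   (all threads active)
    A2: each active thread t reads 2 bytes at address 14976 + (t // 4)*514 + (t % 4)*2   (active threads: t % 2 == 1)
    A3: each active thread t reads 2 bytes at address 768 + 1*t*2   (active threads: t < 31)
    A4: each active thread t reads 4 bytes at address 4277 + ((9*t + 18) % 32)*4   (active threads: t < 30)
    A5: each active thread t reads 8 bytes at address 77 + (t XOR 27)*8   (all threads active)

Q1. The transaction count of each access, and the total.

A1: 4 transactions
A2: 8 transactions
A3: 1 transaction
A4: 2 transactions
A5: 3 transactions

Answer: 4,8,1,2,3; total 18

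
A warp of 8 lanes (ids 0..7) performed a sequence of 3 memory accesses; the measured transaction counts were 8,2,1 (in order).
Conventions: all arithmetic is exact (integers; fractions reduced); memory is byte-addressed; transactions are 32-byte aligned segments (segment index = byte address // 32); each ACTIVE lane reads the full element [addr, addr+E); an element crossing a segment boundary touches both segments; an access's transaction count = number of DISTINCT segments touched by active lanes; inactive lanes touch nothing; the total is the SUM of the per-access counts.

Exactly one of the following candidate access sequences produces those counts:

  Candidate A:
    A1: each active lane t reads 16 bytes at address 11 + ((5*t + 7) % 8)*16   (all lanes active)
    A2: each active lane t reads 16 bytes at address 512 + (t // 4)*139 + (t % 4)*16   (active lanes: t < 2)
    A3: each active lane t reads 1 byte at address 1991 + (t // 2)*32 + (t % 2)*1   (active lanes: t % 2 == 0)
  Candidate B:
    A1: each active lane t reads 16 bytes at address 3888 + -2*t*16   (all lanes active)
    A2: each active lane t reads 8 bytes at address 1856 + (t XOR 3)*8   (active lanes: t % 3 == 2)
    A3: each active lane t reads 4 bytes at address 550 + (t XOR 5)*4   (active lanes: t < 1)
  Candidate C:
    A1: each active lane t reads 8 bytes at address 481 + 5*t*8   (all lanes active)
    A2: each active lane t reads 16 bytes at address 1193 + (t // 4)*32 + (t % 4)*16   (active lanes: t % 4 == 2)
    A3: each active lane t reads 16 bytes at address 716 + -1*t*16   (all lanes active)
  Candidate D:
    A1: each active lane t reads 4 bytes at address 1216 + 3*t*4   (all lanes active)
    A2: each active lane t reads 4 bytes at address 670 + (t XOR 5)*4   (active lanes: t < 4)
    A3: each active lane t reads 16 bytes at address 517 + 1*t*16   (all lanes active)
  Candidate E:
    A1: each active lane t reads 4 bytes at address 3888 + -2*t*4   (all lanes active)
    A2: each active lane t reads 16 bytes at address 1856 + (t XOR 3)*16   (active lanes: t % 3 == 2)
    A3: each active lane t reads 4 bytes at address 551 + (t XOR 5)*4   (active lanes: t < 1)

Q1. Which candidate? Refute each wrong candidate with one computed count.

A: A1 gives 5 transactions, not 8
C: A1 gives 10 transactions, not 8
D: A1 gives 3 transactions, not 8
E: A1 gives 3 transactions, not 8
B: all counts match (8,2,1)

Answer: B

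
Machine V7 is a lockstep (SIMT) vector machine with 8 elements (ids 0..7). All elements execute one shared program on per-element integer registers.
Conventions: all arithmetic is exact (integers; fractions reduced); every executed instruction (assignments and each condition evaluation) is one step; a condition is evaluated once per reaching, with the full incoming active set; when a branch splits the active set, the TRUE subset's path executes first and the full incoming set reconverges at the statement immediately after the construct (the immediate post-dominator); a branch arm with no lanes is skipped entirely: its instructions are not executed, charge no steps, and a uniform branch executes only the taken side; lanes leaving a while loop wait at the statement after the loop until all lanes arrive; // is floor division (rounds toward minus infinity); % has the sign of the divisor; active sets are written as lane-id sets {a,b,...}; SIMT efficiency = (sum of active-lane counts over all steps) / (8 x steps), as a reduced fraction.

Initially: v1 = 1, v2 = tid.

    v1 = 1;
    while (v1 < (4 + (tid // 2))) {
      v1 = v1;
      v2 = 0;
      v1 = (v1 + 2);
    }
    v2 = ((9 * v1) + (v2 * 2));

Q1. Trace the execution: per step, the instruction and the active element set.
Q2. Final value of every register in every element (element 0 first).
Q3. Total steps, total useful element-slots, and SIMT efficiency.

step 0: v1 <- 1                      {0,1,2,3,4,5,6,7}
step 1: eval (v1 < (4 + (tid // 2))) {0,1,2,3,4,5,6,7}
step 2: v1 <- v1                     {0,1,2,3,4,5,6,7}
step 3: v2 <- 0                      {0,1,2,3,4,5,6,7}
step 4: v1 <- (v1 + 2)               {0,1,2,3,4,5,6,7}
step 5: eval (v1 < (4 + (tid // 2))) {0,1,2,3,4,5,6,7}
step 6: v1 <- v1                     {0,1,2,3,4,5,6,7}
step 7: v2 <- 0                      {0,1,2,3,4,5,6,7}
step 8: v1 <- (v1 + 2)               {0,1,2,3,4,5,6,7}
step 9: eval (v1 < (4 + (tid // 2))) {0,1,2,3,4,5,6,7}
step 10: v1 <- v1                     {4,5,6,7}
step 11: v2 <- 0                      {4,5,6,7}
step 12: v1 <- (v1 + 2)               {4,5,6,7}
step 13: eval (v1 < (4 + (tid // 2))) {4,5,6,7}
step 14: v2 <- ((9 * v1) + (v2 * 2))  {0,1,2,3,4,5,6,7}

Answer: 15 steps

v1: 5,5,5,5,7,7,7,7
v2: 45,45,45,45,63,63,63,63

steps = 15; useful = 104; efficiency = 104/120 = 13/15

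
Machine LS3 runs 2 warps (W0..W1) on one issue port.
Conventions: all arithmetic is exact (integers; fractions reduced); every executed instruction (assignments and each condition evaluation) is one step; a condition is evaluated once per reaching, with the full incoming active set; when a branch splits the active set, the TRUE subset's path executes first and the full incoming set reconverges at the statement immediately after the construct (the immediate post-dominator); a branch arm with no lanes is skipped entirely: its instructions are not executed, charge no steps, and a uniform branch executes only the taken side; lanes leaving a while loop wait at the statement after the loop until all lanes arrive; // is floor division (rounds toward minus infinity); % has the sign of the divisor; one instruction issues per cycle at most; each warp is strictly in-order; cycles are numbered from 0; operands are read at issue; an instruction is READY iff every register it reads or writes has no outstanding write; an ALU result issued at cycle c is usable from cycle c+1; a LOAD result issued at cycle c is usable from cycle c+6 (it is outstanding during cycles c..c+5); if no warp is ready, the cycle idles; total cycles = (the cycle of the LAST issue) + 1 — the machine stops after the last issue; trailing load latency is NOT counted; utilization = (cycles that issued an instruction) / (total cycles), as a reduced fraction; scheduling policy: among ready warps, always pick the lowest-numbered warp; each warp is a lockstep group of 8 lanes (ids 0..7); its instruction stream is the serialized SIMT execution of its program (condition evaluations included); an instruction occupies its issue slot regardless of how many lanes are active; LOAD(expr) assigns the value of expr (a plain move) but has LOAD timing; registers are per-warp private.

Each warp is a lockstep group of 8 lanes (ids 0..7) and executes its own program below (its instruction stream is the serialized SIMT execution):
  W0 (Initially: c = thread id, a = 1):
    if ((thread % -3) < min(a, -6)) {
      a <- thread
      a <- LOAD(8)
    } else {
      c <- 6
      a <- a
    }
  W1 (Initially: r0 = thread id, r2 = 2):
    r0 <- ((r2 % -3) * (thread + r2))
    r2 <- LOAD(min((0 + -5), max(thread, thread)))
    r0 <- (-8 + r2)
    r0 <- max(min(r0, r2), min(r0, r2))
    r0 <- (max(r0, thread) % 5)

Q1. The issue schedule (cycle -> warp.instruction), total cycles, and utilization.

cycle 0: W0.I0
cycle 1: W0.I1
cycle 2: W0.I2
cycle 3: W1.I0
cycle 4: W1.I1
cycle 5: idle
cycle 6: idle
cycle 7: idle
cycle 8: idle
cycle 9: idle
cycle 10: W1.I2
cycle 11: W1.I3
cycle 12: W1.I4

Answer: 13 cycles, utilization 8/13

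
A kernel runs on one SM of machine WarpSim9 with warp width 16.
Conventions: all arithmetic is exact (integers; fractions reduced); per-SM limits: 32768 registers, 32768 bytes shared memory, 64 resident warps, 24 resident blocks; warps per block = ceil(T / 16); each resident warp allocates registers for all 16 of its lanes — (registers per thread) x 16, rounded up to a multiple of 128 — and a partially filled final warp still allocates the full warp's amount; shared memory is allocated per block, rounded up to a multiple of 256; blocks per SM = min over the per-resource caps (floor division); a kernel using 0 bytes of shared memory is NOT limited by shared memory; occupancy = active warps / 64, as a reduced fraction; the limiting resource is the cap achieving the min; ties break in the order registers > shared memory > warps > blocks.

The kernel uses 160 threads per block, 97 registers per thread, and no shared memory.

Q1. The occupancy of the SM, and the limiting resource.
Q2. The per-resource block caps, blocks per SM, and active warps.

Answer: occupancy 5/32, limited by registers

registers: 1 block
shared memory: no limit (kernel uses none)
warps: 6 blocks
blocks: 24 blocks

Answer: 1 block, 10 active warps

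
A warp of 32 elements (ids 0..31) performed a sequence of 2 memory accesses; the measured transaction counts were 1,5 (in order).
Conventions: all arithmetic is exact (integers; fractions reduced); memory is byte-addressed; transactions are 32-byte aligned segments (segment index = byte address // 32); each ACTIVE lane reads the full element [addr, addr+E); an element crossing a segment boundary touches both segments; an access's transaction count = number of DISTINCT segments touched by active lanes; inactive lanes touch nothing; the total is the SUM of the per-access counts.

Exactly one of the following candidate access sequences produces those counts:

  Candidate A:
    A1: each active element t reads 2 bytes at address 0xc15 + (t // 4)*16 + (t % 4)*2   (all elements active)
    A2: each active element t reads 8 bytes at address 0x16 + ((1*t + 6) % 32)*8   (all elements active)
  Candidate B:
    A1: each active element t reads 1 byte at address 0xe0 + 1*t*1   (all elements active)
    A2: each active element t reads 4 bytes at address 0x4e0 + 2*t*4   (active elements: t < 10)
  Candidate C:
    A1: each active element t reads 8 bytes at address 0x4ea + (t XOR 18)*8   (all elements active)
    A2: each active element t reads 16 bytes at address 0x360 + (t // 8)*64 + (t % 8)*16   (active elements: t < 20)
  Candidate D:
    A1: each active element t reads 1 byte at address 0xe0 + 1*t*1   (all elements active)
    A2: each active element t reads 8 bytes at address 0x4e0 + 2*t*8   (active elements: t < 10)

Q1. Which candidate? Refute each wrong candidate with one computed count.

A: A1 gives 5 transactions, not 1
B: A2 gives 3 transactions, not 5
C: A1 gives 9 transactions, not 1
D: all counts match (1,5)

Answer: D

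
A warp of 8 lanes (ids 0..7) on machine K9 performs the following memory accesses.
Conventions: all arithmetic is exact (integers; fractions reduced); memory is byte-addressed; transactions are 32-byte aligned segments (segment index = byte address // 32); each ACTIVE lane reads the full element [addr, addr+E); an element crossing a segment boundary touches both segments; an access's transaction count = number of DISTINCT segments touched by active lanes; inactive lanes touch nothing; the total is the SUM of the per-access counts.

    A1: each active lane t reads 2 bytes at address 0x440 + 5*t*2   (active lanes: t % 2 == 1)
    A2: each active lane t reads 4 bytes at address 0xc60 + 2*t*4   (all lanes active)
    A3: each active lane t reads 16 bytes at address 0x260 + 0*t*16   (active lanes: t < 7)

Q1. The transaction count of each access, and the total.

A1: 3 transactions
A2: 2 transactions
A3: 1 transaction

Answer: 3,2,1; total 6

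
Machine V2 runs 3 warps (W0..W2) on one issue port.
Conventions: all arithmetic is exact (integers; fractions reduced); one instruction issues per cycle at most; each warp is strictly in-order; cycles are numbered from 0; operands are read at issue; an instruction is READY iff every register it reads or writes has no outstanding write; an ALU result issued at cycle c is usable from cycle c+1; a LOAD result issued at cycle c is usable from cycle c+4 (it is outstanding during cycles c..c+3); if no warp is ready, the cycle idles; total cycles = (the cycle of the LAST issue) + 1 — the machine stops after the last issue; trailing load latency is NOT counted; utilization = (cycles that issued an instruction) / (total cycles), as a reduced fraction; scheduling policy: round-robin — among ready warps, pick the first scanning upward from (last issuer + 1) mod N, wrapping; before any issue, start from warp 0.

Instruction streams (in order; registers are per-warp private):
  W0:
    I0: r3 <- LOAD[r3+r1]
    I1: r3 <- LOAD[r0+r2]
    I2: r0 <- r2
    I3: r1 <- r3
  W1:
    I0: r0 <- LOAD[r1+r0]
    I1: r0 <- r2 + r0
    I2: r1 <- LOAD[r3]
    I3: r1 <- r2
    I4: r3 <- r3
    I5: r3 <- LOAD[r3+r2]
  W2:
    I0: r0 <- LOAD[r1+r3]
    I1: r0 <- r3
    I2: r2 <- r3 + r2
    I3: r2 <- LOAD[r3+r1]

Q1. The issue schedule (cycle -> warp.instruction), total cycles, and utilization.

cycle 0: W0.I0
cycle 1: W1.I0
cycle 2: W2.I0
cycle 3: idle
cycle 4: W0.I1
cycle 5: W1.I1
cycle 6: W2.I1
cycle 7: W0.I2
cycle 8: W1.I2
cycle 9: W2.I2
cycle 10: W0.I3
cycle 11: W2.I3
cycle 12: W1.I3
cycle 13: W1.I4
cycle 14: W1.I5

Answer: 15 cycles, utilization 14/15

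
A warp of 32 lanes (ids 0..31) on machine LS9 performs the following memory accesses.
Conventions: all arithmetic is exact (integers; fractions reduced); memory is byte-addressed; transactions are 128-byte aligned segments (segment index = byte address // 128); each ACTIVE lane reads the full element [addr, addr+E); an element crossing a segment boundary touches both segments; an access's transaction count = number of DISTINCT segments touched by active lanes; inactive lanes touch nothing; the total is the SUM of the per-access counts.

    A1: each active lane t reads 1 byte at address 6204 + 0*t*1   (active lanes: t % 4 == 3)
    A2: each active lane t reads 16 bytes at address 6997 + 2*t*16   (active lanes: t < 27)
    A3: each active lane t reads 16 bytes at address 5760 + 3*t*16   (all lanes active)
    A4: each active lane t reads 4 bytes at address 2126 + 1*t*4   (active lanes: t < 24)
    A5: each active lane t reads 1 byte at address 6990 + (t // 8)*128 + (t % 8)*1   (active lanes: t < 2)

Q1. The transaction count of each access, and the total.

A1: 1 transaction
A2: 8 transactions
A3: 12 transactions
A4: 2 transactions
A5: 1 transaction

Answer: 1,8,12,2,1; total 24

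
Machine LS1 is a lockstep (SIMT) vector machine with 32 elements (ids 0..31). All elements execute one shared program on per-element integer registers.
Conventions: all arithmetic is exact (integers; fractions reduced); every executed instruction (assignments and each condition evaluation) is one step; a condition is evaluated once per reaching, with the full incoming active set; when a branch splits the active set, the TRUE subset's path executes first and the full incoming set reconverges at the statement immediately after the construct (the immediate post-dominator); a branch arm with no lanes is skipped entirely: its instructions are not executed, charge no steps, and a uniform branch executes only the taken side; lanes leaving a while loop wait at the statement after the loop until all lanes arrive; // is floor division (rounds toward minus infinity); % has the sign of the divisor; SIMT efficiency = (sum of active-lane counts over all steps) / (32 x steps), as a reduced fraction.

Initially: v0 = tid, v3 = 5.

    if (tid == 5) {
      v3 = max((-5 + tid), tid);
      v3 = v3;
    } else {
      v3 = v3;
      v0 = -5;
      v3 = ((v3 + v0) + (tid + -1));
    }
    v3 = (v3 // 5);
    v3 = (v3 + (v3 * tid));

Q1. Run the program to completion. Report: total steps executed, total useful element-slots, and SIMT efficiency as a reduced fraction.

Answer: 8 steps, 191 useful, 191/256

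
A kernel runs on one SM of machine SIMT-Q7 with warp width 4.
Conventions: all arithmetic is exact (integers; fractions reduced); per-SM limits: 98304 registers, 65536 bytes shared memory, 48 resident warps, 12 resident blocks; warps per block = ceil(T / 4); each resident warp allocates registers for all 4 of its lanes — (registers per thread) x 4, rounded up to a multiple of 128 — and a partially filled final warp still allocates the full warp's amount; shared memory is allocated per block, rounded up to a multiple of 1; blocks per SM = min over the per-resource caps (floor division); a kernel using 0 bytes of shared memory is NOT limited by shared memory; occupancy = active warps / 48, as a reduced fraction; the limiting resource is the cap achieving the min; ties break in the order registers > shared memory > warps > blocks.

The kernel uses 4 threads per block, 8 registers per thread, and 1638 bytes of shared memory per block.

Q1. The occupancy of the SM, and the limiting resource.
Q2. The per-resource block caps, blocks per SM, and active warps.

Answer: occupancy 1/4, limited by blocks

registers: 768 blocks
shared memory: 40 blocks
warps: 48 blocks
blocks: 12 blocks

Answer: 12 blocks, 12 active warps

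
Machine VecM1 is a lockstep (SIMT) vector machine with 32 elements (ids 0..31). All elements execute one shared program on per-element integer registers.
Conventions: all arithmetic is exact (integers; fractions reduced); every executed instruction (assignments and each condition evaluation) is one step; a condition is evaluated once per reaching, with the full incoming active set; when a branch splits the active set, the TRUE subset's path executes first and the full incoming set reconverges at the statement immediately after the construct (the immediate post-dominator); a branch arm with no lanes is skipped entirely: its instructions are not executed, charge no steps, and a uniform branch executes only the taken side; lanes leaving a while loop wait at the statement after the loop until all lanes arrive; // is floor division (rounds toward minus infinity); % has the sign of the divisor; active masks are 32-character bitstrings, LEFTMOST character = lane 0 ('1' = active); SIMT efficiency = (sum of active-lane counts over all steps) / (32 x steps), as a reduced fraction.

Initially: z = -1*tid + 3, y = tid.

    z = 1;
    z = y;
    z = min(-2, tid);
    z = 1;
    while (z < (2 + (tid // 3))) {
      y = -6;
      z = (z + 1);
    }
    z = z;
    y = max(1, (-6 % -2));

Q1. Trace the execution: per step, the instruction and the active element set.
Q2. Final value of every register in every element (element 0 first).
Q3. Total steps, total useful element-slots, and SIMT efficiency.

step 0: z <- 1                       11111111111111111111111111111111
step 1: z <- y                       11111111111111111111111111111111
step 2: z <- min(-2, tid)            11111111111111111111111111111111
step 3: z <- 1                       11111111111111111111111111111111
step 4: eval (z < (2 + (tid // 3)))  11111111111111111111111111111111
step 5: y <- -6                      11111111111111111111111111111111
step 6: z <- (z + 1)                 11111111111111111111111111111111
step 7: eval (z < (2 + (tid // 3)))  11111111111111111111111111111111
step 8: y <- -6                      00011111111111111111111111111111
step 9: z <- (z + 1)                 00011111111111111111111111111111
step 10: eval (z < (2 + (tid // 3)))  00011111111111111111111111111111
step 11: y <- -6                      00000011111111111111111111111111
step 12: z <- (z + 1)                 00000011111111111111111111111111
step 13: eval (z < (2 + (tid // 3)))  00000011111111111111111111111111
step 14: y <- -6                      00000000011111111111111111111111
step 15: z <- (z + 1)                 00000000011111111111111111111111
step 16: eval (z < (2 + (tid // 3)))  00000000011111111111111111111111
step 17: y <- -6                      00000000000011111111111111111111
step 18: z <- (z + 1)                 00000000000011111111111111111111
step 19: eval (z < (2 + (tid // 3)))  00000000000011111111111111111111
step 20: y <- -6                      00000000000000011111111111111111
step 21: z <- (z + 1)                 00000000000000011111111111111111
step 22: eval (z < (2 + (tid // 3)))  00000000000000011111111111111111
step 23: y <- -6                      00000000000000000011111111111111
step 24: z <- (z + 1)                 00000000000000000011111111111111
step 25: eval (z < (2 + (tid // 3)))  00000000000000000011111111111111
step 26: y <- -6                      00000000000000000000011111111111
step 27: z <- (z + 1)                 00000000000000000000011111111111
step 28: eval (z < (2 + (tid // 3)))  00000000000000000000011111111111
step 29: y <- -6                      00000000000000000000000011111111
step 30: z <- (z + 1)                 00000000000000000000000011111111
step 31: eval (z < (2 + (tid // 3)))  00000000000000000000000011111111
step 32: y <- -6                      00000000000000000000000000011111
step 33: z <- (z + 1)                 00000000000000000000000000011111
step 34: eval (z < (2 + (tid // 3)))  00000000000000000000000000011111
step 35: y <- -6                      00000000000000000000000000000011
step 36: z <- (z + 1)                 00000000000000000000000000000011
step 37: eval (z < (2 + (tid // 3)))  00000000000000000000000000000011
step 38: z <- z                       11111111111111111111111111111111
step 39: y <- max(1, (-6 % -2))       11111111111111111111111111111111

Answer: 40 steps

z: 2,2,2,3,3,3,4,4,4,5,5,5,6,6,6,7,7,7,8,8,8,9,9,9,10,10,10,11,11,11,12,12
y: 1,1,1,1,1,1,1,1,1,1,1,1,1,1,1,1,1,1,1,1,1,1,1,1,1,1,1,1,1,1,1,1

steps = 40; useful = 785; efficiency = 785/1280 = 157/256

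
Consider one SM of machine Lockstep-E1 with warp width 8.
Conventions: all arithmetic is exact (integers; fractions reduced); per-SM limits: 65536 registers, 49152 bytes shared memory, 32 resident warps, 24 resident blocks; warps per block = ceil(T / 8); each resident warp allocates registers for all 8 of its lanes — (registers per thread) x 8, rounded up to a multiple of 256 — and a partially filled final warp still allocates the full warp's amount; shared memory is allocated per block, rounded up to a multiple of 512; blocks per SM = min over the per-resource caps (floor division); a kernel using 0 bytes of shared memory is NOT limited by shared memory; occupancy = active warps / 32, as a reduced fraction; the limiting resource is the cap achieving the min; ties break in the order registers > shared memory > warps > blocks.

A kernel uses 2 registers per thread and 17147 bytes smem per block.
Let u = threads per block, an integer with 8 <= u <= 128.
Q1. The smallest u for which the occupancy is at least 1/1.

Answer: u = 121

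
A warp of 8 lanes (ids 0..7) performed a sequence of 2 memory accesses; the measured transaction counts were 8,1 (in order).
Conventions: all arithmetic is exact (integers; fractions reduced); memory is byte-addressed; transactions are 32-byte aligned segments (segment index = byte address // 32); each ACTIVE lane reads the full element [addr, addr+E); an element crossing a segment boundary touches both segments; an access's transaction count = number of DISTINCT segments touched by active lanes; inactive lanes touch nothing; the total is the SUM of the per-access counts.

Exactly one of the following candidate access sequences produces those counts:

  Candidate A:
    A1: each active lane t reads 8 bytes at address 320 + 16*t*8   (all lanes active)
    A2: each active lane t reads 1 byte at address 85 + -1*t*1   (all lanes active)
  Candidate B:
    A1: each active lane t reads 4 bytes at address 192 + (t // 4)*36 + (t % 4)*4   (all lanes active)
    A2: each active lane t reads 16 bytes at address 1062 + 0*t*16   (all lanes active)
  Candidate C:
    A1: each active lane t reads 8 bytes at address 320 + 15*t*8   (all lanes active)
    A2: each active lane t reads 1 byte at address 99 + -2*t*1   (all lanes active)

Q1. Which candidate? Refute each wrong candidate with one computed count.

B: A1 gives 2 transactions, not 8
C: A2 gives 2 transactions, not 1
A: all counts match (8,1)

Answer: A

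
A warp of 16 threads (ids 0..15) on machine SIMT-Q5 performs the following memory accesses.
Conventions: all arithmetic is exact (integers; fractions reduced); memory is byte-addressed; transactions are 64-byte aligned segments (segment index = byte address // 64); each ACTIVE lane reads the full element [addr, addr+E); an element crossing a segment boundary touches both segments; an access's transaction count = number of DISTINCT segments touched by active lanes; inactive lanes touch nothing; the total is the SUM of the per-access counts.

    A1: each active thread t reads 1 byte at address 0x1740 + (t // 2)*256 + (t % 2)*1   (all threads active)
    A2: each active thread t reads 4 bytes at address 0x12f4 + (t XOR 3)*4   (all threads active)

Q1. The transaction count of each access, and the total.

A1: 8 transactions
A2: 2 transactions

Answer: 8,2; total 10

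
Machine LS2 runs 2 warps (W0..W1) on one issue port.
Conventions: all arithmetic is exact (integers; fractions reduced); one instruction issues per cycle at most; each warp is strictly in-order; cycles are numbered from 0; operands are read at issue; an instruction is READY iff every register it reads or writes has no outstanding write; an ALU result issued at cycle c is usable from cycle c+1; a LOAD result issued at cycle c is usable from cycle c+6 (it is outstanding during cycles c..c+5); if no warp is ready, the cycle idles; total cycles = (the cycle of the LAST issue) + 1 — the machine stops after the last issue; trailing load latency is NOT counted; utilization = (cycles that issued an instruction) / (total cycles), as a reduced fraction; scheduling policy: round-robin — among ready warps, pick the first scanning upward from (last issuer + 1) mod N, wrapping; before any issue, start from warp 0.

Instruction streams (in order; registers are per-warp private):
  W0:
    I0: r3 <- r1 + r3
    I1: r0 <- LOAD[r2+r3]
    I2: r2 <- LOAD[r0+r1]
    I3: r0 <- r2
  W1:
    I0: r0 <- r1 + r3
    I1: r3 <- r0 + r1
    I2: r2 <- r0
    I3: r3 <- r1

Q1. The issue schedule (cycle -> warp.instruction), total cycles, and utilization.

cycle 0: W0.I0
cycle 1: W1.I0
cycle 2: W0.I1
cycle 3: W1.I1
cycle 4: W1.I2
cycle 5: W1.I3
cycle 6: idle
cycle 7: idle
cycle 8: W0.I2
cycle 9: idle
cycle 10: idle
cycle 11: idle
cycle 12: idle
cycle 13: idle
cycle 14: W0.I3

Answer: 15 cycles, utilization 8/15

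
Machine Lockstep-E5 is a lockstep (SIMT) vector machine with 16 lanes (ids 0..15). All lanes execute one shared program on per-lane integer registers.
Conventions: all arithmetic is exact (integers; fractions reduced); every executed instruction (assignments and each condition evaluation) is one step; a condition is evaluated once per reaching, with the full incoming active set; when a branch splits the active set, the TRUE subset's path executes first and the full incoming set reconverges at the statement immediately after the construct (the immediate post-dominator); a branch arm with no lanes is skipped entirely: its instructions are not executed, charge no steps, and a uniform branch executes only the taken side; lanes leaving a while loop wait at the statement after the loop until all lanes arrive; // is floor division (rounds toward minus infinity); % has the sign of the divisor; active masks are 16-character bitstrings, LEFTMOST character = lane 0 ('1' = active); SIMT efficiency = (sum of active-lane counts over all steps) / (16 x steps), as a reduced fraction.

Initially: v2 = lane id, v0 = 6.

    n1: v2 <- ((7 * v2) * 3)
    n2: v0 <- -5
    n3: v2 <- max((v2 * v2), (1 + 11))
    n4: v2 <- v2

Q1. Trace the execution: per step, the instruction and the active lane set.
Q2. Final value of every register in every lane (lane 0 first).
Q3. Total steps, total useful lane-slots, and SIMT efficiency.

step 0: v2 <- ((7 * v2) * 3)         1111111111111111
step 1: v0 <- -5                     1111111111111111
step 2: v2 <- max((v2 * v2), (1 + 11)) 1111111111111111
step 3: v2 <- v2                     1111111111111111

Answer: 4 steps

v2: 12,441,1764,3969,7056,11025,15876,21609,28224,35721,44100,53361,63504,74529,86436,99225
v0: -5,-5,-5,-5,-5,-5,-5,-5,-5,-5,-5,-5,-5,-5,-5,-5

steps = 4; useful = 64; efficiency = 64/64 = 1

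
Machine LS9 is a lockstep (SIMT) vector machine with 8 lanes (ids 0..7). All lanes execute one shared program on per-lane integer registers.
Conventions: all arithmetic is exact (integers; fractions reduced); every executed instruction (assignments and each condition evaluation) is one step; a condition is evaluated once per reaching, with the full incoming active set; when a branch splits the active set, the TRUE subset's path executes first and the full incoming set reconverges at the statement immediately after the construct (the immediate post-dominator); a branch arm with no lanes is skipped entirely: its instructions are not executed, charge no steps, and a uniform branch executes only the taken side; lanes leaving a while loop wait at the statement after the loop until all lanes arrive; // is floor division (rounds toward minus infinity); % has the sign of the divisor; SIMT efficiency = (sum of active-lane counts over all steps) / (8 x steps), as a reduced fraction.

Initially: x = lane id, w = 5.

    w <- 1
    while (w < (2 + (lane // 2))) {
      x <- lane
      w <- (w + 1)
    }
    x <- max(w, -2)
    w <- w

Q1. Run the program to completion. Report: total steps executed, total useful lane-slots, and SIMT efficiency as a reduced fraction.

Answer: 16 steps, 92 useful, 23/32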